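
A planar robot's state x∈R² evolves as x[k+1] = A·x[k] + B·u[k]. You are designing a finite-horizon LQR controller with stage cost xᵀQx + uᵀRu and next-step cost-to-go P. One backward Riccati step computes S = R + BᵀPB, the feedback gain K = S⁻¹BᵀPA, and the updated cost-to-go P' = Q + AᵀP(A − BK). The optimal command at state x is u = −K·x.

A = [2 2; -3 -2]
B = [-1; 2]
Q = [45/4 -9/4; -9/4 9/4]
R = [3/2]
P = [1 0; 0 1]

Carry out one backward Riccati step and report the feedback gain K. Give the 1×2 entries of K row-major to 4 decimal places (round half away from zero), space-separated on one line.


BᵀP = [-1.0000 2.0000]
S = R + BᵀPB = [3/2] + [5.0000] = [6.5000]
BᵀPA = [-8.0000 -6.0000]
K = S⁻¹·BᵀPA = [-1.2308 -0.9231]
A−BK = [0.7692 1.0769; -0.5385 -0.1538]
AᵀP(A−BK) = [3.1538 2.6154; 2.6154 2.4615]
P' = Q + AᵀP(A−BK) = [14.4038 0.3654; 0.3654 4.7115]
tr(P') = 19.1154

-1.2308 -0.9231


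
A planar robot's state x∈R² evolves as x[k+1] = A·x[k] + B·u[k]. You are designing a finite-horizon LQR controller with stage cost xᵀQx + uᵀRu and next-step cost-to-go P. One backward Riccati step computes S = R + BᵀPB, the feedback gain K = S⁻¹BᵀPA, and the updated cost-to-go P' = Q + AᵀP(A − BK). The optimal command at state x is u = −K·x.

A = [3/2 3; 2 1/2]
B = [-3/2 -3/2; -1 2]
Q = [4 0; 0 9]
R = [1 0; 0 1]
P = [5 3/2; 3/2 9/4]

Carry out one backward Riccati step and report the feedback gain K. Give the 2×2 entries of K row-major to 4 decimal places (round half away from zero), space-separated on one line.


BᵀP = [-9.0000 -4.5000; -4.5000 2.2500]
S = R + BᵀPB = [1 0; 0 1] + [18.0000 4.5000; 4.5000 11.2500] = [19.0000 4.5000; 4.5000 12.2500]
BᵀPA = [-22.5000 -29.2500; -2.2500 -12.3750]
K = S⁻¹·BᵀPA = [-1.2494 -1.4241; 0.2753 -0.4871]
A−BK = [0.0388 0.1332; 0.2000 0.0500]
AᵀP(A−BK) = [1.7576 1.7365; 1.7365 2.3797]
P' = Q + AᵀP(A−BK) = [5.7576 1.7365; 1.7365 11.3797]
tr(P') = 17.1374

-1.2494 -1.4241 0.2753 -0.4871


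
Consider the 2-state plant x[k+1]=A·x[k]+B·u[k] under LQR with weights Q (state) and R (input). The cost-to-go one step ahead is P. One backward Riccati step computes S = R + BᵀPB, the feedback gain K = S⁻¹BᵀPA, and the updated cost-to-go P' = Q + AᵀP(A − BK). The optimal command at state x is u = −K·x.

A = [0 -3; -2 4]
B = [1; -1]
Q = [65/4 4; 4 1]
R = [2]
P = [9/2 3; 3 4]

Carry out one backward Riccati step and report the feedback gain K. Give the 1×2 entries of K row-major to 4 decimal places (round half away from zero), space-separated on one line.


0.4444 -1.8889

BᵀP = [1.5000 -1.0000]
S = R + BᵀPB = [2] + [2.5000] = [4.5000]
BᵀPA = [2.0000 -8.5000]
K = S⁻¹·BᵀPA = [0.4444 -1.8889]
A−BK = [-0.4444 -1.1111; -1.5556 2.1111]
AᵀP(A−BK) = [15.1111 -10.2222; -10.2222 16.4444]
P' = Q + AᵀP(A−BK) = [31.3611 -6.2222; -6.2222 17.4444]
tr(P') = 48.8056


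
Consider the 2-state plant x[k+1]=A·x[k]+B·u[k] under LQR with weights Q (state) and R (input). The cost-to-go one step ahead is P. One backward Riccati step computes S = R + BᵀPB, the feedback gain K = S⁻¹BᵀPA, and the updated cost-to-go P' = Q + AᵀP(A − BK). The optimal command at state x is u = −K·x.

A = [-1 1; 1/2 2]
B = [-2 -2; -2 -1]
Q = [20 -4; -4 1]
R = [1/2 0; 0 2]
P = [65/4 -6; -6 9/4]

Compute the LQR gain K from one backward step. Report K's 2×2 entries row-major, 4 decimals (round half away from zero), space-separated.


BᵀP = [-20.5000 7.5000; -26.5000 9.7500]
S = R + BᵀPB = [1/2 0; 0 2] + [26.0000 33.5000; 33.5000 43.2500] = [26.5000 33.5000; 33.5000 45.2500]
BᵀPA = [24.2500 -5.5000; 31.3750 -7.0000]
K = S⁻¹·BᵀPA = [0.6016 -0.1870; 0.2480 -0.0163]
A−BK = [0.6992 0.5935; 1.9512 1.6098]
AᵀP(A−BK) = [0.4431 0.0447; 0.0447 0.1077]
P' = Q + AᵀP(A−BK) = [20.4431 -3.9553; -3.9553 1.1077]
tr(P') = 21.5508

0.6016 -0.1870 0.2480 -0.0163


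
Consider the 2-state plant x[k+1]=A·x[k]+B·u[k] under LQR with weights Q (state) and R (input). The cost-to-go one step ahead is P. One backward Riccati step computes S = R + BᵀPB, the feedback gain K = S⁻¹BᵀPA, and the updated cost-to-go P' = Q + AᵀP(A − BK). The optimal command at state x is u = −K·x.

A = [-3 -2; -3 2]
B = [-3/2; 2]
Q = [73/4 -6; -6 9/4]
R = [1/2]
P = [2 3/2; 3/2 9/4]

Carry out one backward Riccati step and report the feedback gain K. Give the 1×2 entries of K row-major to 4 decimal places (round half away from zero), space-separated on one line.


BᵀP = [0.0000 2.2500]
S = R + BᵀPB = [1/2] + [4.5000] = [5.0000]
BᵀPA = [-6.7500 4.5000]
K = S⁻¹·BᵀPA = [-1.3500 0.9000]
A−BK = [-5.0250 -0.6500; -0.3000 0.2000]
AᵀP(A−BK) = [56.1375 4.5750; 4.5750 0.9500]
P' = Q + AᵀP(A−BK) = [74.3875 -1.4250; -1.4250 3.2000]
tr(P') = 77.5875

-1.3500 0.9000


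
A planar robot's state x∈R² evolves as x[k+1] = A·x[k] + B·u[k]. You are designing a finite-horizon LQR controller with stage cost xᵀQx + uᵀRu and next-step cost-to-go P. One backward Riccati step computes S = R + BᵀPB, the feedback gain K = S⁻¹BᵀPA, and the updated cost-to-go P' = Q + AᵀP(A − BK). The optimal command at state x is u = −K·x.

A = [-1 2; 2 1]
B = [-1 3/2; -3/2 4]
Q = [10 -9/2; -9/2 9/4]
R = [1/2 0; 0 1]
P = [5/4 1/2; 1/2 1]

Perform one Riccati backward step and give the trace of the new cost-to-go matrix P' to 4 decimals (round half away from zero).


BᵀP = [-2.0000 -2.0000; 3.8750 4.7500]
S = R + BᵀPB = [1/2 0; 0 1] + [5.0000 -11.0000; -11.0000 24.8125] = [5.5000 -11.0000; -11.0000 25.8125]
BᵀPA = [-2.0000 -6.0000; 5.6250 12.5000]
K = S⁻¹·BᵀPA = [0.4888 -0.8286; 0.4262 0.1311]
A−BK = [-1.1505 0.9747; 1.0283 -0.7675]
AᵀP(A−BK) = [1.8301 -1.3949; -1.3949 1.3890]
P' = Q + AᵀP(A−BK) = [11.8301 -5.8949; -5.8949 3.6390]
tr(P') = 15.4691

15.4691


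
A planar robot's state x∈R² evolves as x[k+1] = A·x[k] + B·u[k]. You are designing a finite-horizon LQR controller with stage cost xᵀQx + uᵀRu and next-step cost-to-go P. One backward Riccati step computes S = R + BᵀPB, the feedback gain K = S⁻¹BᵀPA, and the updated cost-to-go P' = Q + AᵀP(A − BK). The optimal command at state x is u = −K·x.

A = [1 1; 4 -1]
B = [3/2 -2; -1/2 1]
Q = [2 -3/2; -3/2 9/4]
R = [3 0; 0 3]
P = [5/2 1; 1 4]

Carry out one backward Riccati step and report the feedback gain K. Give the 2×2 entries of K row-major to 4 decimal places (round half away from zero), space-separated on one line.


0.7815 0.1192 0.7285 -0.3974

BᵀP = [3.2500 -0.5000; -4.0000 2.0000]
S = R + BᵀPB = [3 0; 0 3] + [5.1250 -7.0000; -7.0000 10.0000] = [8.1250 -7.0000; -7.0000 13.0000]
BᵀPA = [1.2500 3.7500; 4.0000 -6.0000]
K = S⁻¹·BᵀPA = [0.7815 0.1192; 0.7285 -0.3974]
A−BK = [1.2848 0.0265; 3.6623 -0.5430]
AᵀP(A−BK) = [70.6093 -9.0596; -9.0596 1.6689]
P' = Q + AᵀP(A−BK) = [72.6093 -10.5596; -10.5596 3.9189]
tr(P') = 76.5281


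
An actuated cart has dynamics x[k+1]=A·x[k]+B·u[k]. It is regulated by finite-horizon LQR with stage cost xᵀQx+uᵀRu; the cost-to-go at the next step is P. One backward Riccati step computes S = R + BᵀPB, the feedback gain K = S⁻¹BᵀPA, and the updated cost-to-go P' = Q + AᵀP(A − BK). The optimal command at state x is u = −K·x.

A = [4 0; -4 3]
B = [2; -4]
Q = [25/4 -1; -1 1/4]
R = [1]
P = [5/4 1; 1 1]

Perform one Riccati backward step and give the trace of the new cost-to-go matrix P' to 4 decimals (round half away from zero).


12.8333

BᵀP = [-1.5000 -2.0000]
S = R + BᵀPB = [1] + [5.0000] = [6.0000]
BᵀPA = [2.0000 -6.0000]
K = S⁻¹·BᵀPA = [0.3333 -1.0000]
A−BK = [3.3333 2.0000; -2.6667 -1.0000]
AᵀP(A−BK) = [3.3333 2.0000; 2.0000 3.0000]
P' = Q + AᵀP(A−BK) = [9.5833 1.0000; 1.0000 3.2500]
tr(P') = 12.8333


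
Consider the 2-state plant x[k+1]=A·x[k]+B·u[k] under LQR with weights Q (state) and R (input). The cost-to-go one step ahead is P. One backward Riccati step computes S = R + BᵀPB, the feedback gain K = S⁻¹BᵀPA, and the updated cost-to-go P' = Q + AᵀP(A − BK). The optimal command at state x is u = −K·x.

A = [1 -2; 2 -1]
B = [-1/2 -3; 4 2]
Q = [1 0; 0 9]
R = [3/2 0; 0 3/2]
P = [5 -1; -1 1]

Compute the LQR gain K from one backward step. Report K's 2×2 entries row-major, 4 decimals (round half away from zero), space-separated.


BᵀP = [-6.5000 4.5000; -17.0000 5.0000]
S = R + BᵀPB = [3/2 0; 0 3/2] + [21.2500 28.5000; 28.5000 61.0000] = [22.7500 28.5000; 28.5000 62.5000]
BᵀPA = [2.5000 8.5000; -7.0000 29.0000]
K = S⁻¹·BᵀPA = [0.5836 -0.4843; -0.3781 0.6848]
A−BK = [0.1575 -0.1876; 0.4220 -0.4324]
AᵀP(A−BK) = [0.8944 -0.9953; -0.9953 1.2561]
P' = Q + AᵀP(A−BK) = [1.8944 -0.9953; -0.9953 10.2561]
tr(P') = 12.1505

0.5836 -0.4843 -0.3781 0.6848


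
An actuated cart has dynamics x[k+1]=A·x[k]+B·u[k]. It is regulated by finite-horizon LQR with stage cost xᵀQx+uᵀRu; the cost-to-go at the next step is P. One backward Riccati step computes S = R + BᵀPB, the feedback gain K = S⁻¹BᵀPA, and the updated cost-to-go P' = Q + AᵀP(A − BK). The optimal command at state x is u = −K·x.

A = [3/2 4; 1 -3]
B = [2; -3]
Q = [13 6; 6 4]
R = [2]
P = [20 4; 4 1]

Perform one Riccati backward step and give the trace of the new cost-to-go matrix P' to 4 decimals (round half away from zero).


BᵀP = [28.0000 5.0000]
S = R + BᵀPB = [2] + [41.0000] = [43.0000]
BᵀPA = [47.0000 97.0000]
K = S⁻¹·BᵀPA = [1.0930 2.2558]
A−BK = [-0.6860 -0.5116; 4.2791 3.7674]
AᵀP(A−BK) = [6.6279 8.9767; 8.9767 14.1860]
P' = Q + AᵀP(A−BK) = [19.6279 14.9767; 14.9767 18.1860]
tr(P') = 37.8140

37.8140


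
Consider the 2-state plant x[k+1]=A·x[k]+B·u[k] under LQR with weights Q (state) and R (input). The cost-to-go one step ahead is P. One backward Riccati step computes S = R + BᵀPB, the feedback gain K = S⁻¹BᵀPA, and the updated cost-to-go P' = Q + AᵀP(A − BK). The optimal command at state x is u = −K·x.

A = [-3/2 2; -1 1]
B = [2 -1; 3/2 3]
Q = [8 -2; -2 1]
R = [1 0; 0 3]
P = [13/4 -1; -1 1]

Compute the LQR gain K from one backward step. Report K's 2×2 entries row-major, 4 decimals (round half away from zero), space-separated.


BᵀP = [5.0000 -0.5000; -6.2500 4.0000]
S = R + BᵀPB = [1 0; 0 3] + [9.2500 -6.5000; -6.5000 18.2500] = [10.2500 -6.5000; -6.5000 21.2500]
BᵀPA = [-7.0000 9.5000; 5.3750 -8.5000]
K = S⁻¹·BᵀPA = [-0.6483 0.8352; 0.0546 -0.1445]
A−BK = [-0.1488 0.1851; -0.1915 0.1808]
AᵀP(A−BK) = [0.4809 -0.6269; -0.6269 0.8373]
P' = Q + AᵀP(A−BK) = [8.4809 -2.6269; -2.6269 1.8373]
tr(P') = 10.3182

-0.6483 0.8352 0.0546 -0.1445


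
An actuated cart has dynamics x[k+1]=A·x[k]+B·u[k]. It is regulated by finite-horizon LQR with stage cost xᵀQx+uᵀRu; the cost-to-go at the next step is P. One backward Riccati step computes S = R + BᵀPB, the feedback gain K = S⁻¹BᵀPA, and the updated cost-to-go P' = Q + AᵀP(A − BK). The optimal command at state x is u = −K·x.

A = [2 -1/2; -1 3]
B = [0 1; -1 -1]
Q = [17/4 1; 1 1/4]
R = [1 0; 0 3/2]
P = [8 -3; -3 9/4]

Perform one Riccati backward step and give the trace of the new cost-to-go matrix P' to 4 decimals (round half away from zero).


BᵀP = [3.0000 -2.2500; 11.0000 -5.2500]
S = R + BᵀPB = [1 0; 0 3/2] + [2.2500 5.2500; 5.2500 16.2500] = [3.2500 5.2500; 5.2500 17.7500]
BᵀPA = [8.2500 -8.2500; 27.2500 -21.2500]
K = S⁻¹·BᵀPA = [0.1120 -1.1577; 1.5021 -0.8548]
A−BK = [0.4979 0.3548; 0.6141 0.9876]
AᵀP(A−BK) = [4.3942 -1.4066; -1.4066 3.5353]
P' = Q + AᵀP(A−BK) = [8.6442 -0.4066; -0.4066 3.7853]
tr(P') = 12.4295

12.4295


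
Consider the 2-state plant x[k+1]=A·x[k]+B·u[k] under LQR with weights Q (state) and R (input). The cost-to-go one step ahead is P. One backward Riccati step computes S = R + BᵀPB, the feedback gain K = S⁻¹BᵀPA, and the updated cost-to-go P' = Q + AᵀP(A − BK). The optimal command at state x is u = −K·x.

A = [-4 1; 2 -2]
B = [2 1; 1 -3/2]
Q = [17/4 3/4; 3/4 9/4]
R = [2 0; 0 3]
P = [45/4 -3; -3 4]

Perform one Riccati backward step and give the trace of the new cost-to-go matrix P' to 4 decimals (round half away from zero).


23.1088

BᵀP = [19.5000 -2.0000; 15.7500 -9.0000]
S = R + BᵀPB = [2 0; 0 3] + [37.0000 22.5000; 22.5000 29.2500] = [39.0000 22.5000; 22.5000 32.2500]
BᵀPA = [-82.0000 23.5000; -81.0000 33.7500]
K = S⁻¹·BᵀPA = [-1.0938 -0.0020; -1.7485 1.0479]
A−BK = [-0.0639 -0.0439; 0.4711 -0.4261]
AᵀP(A−BK) = [12.6786 -6.2834; -6.2834 3.9301]
P' = Q + AᵀP(A−BK) = [16.9286 -5.5334; -5.5334 6.1801]
tr(P') = 23.1088


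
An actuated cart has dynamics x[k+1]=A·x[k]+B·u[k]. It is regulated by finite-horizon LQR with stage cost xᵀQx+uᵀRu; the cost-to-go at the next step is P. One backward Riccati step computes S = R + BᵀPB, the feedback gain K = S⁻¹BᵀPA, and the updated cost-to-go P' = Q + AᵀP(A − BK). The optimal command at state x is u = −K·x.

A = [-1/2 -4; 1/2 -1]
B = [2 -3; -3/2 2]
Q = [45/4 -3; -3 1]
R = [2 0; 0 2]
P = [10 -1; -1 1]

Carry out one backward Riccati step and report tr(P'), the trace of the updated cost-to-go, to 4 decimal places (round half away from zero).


BᵀP = [21.5000 -3.5000; -32.0000 5.0000]
S = R + BᵀPB = [2 0; 0 2] + [48.2500 -71.5000; -71.5000 106.0000] = [50.2500 -71.5000; -71.5000 108.0000]
BᵀPA = [-12.5000 -82.5000; 18.5000 123.0000]
K = S⁻¹·BᵀPA = [-0.0866 -0.3670; 0.1140 0.8959]
A−BK = [0.0151 -0.5782; 0.1422 -3.3423]
AᵀP(A−BK) = [0.0592 -0.1620; -0.1620 12.5242]
P' = Q + AᵀP(A−BK) = [11.3092 -3.1620; -3.1620 13.5242]
tr(P') = 24.8334

24.8334


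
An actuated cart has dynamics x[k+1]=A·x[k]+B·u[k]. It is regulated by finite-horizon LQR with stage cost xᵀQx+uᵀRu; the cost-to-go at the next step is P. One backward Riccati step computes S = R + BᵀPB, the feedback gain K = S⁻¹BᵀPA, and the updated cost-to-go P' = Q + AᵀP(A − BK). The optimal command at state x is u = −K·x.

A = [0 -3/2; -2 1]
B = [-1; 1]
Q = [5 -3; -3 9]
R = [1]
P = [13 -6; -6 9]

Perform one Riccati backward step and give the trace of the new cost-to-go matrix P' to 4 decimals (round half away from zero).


BᵀP = [-19.0000 15.0000]
S = R + BᵀPB = [1] + [34.0000] = [35.0000]
BᵀPA = [-30.0000 43.5000]
K = S⁻¹·BᵀPA = [-0.8571 1.2429]
A−BK = [-0.8571 -0.2571; -1.1429 -0.2429]
AᵀP(A−BK) = [10.2857 1.2857; 1.2857 2.1857]
P' = Q + AᵀP(A−BK) = [15.2857 -1.7143; -1.7143 11.1857]
tr(P') = 26.4714

26.4714


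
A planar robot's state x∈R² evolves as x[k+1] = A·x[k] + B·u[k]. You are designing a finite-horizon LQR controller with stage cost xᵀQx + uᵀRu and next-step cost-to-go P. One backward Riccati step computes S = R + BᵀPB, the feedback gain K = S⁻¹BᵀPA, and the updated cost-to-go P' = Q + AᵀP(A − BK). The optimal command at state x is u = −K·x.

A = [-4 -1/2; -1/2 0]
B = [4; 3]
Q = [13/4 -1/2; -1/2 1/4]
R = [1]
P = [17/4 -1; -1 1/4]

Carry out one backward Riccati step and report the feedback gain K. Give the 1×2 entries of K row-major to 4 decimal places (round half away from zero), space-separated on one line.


BᵀP = [14.0000 -3.2500]
S = R + BᵀPB = [1] + [46.2500] = [47.2500]
BᵀPA = [-54.3750 -7.0000]
K = S⁻¹·BᵀPA = [-1.1508 -0.1481]
A−BK = [0.6032 0.0926; 2.9524 0.4444]
AᵀP(A−BK) = [1.4881 0.1944; 0.1944 0.0255]
P' = Q + AᵀP(A−BK) = [4.7381 -0.3056; -0.3056 0.2755]
tr(P') = 5.0136

-1.1508 -0.1481


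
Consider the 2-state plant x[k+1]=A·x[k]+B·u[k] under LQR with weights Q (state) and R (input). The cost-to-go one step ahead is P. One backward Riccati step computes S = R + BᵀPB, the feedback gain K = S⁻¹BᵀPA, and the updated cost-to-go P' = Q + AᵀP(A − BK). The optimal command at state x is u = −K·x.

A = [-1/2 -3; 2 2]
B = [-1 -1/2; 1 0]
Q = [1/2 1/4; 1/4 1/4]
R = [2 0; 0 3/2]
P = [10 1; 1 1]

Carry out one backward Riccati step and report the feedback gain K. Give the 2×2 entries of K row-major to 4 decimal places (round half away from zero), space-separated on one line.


0.4737 1.8947 -0.1579 1.3684

BᵀP = [-9.0000 0.0000; -5.0000 -0.5000]
S = R + BᵀPB = [2 0; 0 3/2] + [9.0000 4.5000; 4.5000 2.5000] = [11.0000 4.5000; 4.5000 4.0000]
BᵀPA = [4.5000 27.0000; 1.5000 14.0000]
K = S⁻¹·BᵀPA = [0.4737 1.8947; -0.1579 1.3684]
A−BK = [-0.1053 -0.4211; 1.5263 0.1053]
AᵀP(A−BK) = [2.6053 1.4211; 1.4211 11.6842]
P' = Q + AᵀP(A−BK) = [3.1053 1.6711; 1.6711 11.9342]
tr(P') = 15.0395


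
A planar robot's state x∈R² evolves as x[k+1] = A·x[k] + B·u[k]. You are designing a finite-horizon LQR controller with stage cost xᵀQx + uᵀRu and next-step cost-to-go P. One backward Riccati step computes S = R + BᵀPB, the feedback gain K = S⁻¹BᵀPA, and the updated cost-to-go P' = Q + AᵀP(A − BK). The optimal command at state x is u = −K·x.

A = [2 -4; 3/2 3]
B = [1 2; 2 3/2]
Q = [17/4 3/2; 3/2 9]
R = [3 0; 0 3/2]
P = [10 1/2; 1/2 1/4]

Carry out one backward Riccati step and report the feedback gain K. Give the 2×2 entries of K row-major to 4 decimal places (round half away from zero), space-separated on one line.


0.2089 0.0356 0.8578 -1.7689

BᵀP = [11.0000 1.0000; 20.7500 1.3750]
S = R + BᵀPB = [3 0; 0 3/2] + [13.0000 23.5000; 23.5000 43.5625] = [16.0000 23.5000; 23.5000 45.0625]
BᵀPA = [23.5000 -41.0000; 43.5625 -78.8750]
K = S⁻¹·BᵀPA = [0.2089 0.0356; 0.8578 -1.7689]
A−BK = [0.0756 -0.4978; -0.2044 5.5822]
AᵀP(A−BK) = [1.2867 -2.6533; -2.6533 12.1867]
P' = Q + AᵀP(A−BK) = [5.5367 -1.1533; -1.1533 21.1867]
tr(P') = 26.7233


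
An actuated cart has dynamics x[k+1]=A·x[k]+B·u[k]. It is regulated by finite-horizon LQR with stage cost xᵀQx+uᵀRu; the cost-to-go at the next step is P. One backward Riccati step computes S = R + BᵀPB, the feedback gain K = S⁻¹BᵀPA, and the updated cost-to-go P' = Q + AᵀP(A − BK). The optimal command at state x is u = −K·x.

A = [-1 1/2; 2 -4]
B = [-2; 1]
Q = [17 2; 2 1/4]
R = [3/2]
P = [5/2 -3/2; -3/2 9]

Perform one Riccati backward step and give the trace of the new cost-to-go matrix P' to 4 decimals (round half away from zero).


78.1557

BᵀP = [-6.5000 12.0000]
S = R + BᵀPB = [3/2] + [25.0000] = [26.5000]
BᵀPA = [30.5000 -51.2500]
K = S⁻¹·BᵀPA = [1.1509 -1.9340]
A−BK = [1.3019 -3.3679; 0.8491 -2.0660]
AᵀP(A−BK) = [9.3962 -21.7642; -21.7642 51.5094]
P' = Q + AᵀP(A−BK) = [26.3962 -19.7642; -19.7642 51.7594]
tr(P') = 78.1557


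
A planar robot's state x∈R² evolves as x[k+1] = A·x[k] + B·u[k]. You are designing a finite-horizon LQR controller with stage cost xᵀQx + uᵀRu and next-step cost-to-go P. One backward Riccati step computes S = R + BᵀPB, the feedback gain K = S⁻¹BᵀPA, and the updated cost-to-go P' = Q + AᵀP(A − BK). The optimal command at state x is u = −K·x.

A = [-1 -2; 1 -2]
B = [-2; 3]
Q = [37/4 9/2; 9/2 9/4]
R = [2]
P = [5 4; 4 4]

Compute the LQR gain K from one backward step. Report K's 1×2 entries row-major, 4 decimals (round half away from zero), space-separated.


0.2000 -1.2000

BᵀP = [2.0000 4.0000]
S = R + BᵀPB = [2] + [8.0000] = [10.0000]
BᵀPA = [2.0000 -12.0000]
K = S⁻¹·BᵀPA = [0.2000 -1.2000]
A−BK = [-0.6000 -4.4000; 0.4000 1.6000]
AᵀP(A−BK) = [0.6000 4.4000; 4.4000 53.6000]
P' = Q + AᵀP(A−BK) = [9.8500 8.9000; 8.9000 55.8500]
tr(P') = 65.7000


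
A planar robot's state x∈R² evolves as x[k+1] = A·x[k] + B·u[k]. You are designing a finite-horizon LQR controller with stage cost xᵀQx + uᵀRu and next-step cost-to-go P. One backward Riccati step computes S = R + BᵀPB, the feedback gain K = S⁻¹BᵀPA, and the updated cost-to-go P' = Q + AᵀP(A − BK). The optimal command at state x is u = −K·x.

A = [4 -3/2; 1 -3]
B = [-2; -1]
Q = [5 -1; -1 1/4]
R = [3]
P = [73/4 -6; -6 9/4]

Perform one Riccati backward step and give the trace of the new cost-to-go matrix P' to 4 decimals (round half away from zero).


BᵀP = [-30.5000 9.7500]
S = R + BᵀPB = [3] + [51.2500] = [54.2500]
BᵀPA = [-112.2500 16.5000]
K = S⁻¹·BᵀPA = [-2.0691 0.3041]
A−BK = [-0.1382 -0.8917; -1.0691 -2.6959]
AᵀP(A−BK) = [13.9908 -1.1094; -1.1094 2.2941]
P' = Q + AᵀP(A−BK) = [18.9908 -2.1094; -2.1094 2.5441]
tr(P') = 21.5349

21.5349


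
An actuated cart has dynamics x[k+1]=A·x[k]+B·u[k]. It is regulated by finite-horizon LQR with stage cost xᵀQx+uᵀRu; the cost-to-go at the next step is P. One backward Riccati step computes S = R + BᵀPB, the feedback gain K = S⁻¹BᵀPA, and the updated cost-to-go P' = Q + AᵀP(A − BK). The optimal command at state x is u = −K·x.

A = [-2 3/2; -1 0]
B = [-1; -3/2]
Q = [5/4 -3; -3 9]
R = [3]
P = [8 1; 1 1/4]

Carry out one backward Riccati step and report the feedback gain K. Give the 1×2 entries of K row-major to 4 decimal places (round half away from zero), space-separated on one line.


1.3991 -0.9785

BᵀP = [-9.5000 -1.3750]
S = R + BᵀPB = [3] + [11.5625] = [14.5625]
BᵀPA = [20.3750 -14.2500]
K = S⁻¹·BᵀPA = [1.3991 -0.9785]
A−BK = [-0.6009 0.5215; 1.0987 -1.4678]
AᵀP(A−BK) = [7.7425 -5.5622; -5.5622 4.0558]
P' = Q + AᵀP(A−BK) = [8.9925 -8.5622; -8.5622 13.0558]
tr(P') = 22.0483


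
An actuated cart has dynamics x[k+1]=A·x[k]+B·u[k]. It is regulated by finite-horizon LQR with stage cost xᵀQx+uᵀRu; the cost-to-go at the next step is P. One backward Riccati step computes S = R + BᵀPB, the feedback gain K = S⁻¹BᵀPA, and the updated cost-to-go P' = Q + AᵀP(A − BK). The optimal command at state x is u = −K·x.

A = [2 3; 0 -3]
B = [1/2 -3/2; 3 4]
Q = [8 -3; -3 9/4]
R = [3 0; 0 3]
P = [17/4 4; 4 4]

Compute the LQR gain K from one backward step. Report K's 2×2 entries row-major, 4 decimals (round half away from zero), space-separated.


BᵀP = [14.1250 14.0000; 9.6250 10.0000]
S = R + BᵀPB = [3 0; 0 3] + [49.0625 34.8125; 34.8125 25.5625] = [52.0625 34.8125; 34.8125 28.5625]
BᵀPA = [28.2500 0.3750; 19.2500 -1.1250]
K = S⁻¹·BᵀPA = [0.4970 0.1813; 0.0682 -0.2603]
A−BK = [1.8537 2.5189; -1.7637 -2.5025]
AᵀP(A−BK) = [1.6465 1.3903; 1.3903 1.8891]
P' = Q + AᵀP(A−BK) = [9.6465 -1.6097; -1.6097 4.1391]
tr(P') = 13.7857

0.4970 0.1813 0.0682 -0.2603


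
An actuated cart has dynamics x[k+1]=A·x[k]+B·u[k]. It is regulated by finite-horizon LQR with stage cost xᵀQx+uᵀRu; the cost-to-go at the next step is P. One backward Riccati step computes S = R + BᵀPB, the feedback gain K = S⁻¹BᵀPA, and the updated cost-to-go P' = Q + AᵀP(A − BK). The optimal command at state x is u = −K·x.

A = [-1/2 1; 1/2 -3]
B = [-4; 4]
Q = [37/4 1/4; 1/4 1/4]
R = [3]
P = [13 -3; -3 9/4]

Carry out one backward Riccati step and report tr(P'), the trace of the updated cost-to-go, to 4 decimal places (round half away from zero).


BᵀP = [-64.0000 21.0000]
S = R + BᵀPB = [3] + [340.0000] = [343.0000]
BᵀPA = [42.5000 -127.0000]
K = S⁻¹·BᵀPA = [0.1239 -0.3703]
A−BK = [-0.0044 -0.4810; 0.0044 -1.5190]
AᵀP(A−BK) = [0.0465 -0.1388; -0.1388 4.2267]
P' = Q + AᵀP(A−BK) = [9.2965 0.1112; 0.1112 4.4767]
tr(P') = 13.7731

13.7731


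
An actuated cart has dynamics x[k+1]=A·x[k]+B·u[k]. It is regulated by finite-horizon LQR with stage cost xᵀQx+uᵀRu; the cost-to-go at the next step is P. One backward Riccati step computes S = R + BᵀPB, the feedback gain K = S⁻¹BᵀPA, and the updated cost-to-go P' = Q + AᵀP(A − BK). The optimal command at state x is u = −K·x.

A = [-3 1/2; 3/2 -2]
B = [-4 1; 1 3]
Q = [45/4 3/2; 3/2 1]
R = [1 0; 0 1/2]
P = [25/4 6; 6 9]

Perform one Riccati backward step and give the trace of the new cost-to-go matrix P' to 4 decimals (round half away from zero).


13.1350

BᵀP = [-19.0000 -15.0000; 24.2500 33.0000]
S = R + BᵀPB = [1 0; 0 1/2] + [61.0000 -64.0000; -64.0000 123.2500] = [62.0000 -64.0000; -64.0000 123.7500]
BᵀPA = [34.5000 20.5000; -23.2500 -53.8750]
K = S⁻¹·BᵀPA = [0.7777 -0.2548; 0.2143 -0.5671]
A−BK = [-0.1036 0.0481; 0.0794 -0.0439]
AᵀP(A−BK) = [0.6529 -0.2712; -0.2712 0.2322]
P' = Q + AᵀP(A−BK) = [11.9029 1.2288; 1.2288 1.2322]
tr(P') = 13.1350


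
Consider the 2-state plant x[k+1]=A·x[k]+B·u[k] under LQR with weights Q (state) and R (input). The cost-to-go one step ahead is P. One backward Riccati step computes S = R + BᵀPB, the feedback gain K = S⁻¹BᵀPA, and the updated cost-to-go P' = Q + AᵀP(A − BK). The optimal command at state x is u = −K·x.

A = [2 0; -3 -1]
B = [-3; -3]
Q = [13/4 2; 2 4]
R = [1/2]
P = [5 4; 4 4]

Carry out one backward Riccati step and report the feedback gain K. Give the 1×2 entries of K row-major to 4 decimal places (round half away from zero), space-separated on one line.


0.1173 0.1564

BᵀP = [-27.0000 -24.0000]
S = R + BᵀPB = [1/2] + [153.0000] = [153.5000]
BᵀPA = [18.0000 24.0000]
K = S⁻¹·BᵀPA = [0.1173 0.1564]
A−BK = [2.3518 0.4691; -2.6482 -0.5309]
AᵀP(A−BK) = [5.8893 1.1857; 1.1857 0.2476]
P' = Q + AᵀP(A−BK) = [9.1393 3.1857; 3.1857 4.2476]
tr(P') = 13.3868


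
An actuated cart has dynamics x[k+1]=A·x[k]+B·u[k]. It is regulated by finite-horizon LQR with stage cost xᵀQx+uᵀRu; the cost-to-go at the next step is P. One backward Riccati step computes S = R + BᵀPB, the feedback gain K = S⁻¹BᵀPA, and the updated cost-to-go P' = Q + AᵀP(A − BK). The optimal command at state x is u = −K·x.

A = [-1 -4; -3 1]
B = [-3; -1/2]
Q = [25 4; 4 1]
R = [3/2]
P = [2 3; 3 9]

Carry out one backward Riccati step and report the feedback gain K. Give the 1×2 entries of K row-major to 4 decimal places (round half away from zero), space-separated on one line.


1.5610 0.5366

BᵀP = [-7.5000 -13.5000]
S = R + BᵀPB = [3/2] + [29.2500] = [30.7500]
BᵀPA = [48.0000 16.5000]
K = S⁻¹·BᵀPA = [1.5610 0.5366]
A−BK = [3.6829 -2.3902; -2.2195 1.2683]
AᵀP(A−BK) = [26.0732 -11.7561; -11.7561 8.1463]
P' = Q + AᵀP(A−BK) = [51.0732 -7.7561; -7.7561 9.1463]
tr(P') = 60.2195


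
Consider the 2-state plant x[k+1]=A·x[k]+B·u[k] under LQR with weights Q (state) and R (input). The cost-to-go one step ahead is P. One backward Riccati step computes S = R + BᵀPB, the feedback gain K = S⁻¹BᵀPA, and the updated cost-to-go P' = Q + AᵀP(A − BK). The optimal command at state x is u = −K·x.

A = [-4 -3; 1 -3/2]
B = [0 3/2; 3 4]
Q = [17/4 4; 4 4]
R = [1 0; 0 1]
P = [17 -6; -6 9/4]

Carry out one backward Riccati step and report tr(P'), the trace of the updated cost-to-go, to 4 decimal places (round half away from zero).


34.8276

BᵀP = [-18.0000 6.7500; 1.5000 0.0000]
S = R + BᵀPB = [1 0; 0 1] + [20.2500 0.0000; 0.0000 2.2500] = [21.2500 0.0000; 0.0000 3.2500]
BᵀPA = [78.7500 43.8750; -6.0000 -4.5000]
K = S⁻¹·BᵀPA = [3.7059 2.0647; -1.8462 -1.3846]
A−BK = [-1.2308 -0.9231; -2.7330 -2.1557]
AᵀP(A−BK) = [19.3348 11.7217; 11.7217 7.2428]
P' = Q + AᵀP(A−BK) = [23.5848 15.7217; 15.7217 11.2428]
tr(P') = 34.8276


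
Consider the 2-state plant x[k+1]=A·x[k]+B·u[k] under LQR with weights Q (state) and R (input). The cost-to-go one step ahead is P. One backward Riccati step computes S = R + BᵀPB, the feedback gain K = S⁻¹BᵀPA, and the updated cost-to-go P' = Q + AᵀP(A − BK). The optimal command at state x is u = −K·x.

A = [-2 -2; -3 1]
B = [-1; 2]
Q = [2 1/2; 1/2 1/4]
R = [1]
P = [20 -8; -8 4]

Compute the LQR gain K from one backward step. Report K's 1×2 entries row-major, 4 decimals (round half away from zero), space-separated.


BᵀP = [-36.0000 16.0000]
S = R + BᵀPB = [1] + [68.0000] = [69.0000]
BᵀPA = [24.0000 88.0000]
K = S⁻¹·BᵀPA = [0.3478 1.2754]
A−BK = [-1.6522 -0.7246; -3.6957 -1.5507]
AᵀP(A−BK) = [11.6522 5.3913; 5.3913 3.7681]
P' = Q + AᵀP(A−BK) = [13.6522 5.8913; 5.8913 4.0181]
tr(P') = 17.6703

0.3478 1.2754


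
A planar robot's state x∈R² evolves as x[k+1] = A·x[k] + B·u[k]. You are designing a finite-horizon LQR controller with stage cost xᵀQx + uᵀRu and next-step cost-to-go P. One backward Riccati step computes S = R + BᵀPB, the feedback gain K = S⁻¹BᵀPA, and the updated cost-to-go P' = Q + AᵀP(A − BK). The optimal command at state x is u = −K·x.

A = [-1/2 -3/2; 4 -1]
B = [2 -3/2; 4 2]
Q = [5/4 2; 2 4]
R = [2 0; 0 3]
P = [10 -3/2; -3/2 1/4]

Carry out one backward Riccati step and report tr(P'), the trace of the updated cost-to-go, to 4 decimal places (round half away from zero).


BᵀP = [14.0000 -2.0000; -18.0000 2.7500]
S = R + BᵀPB = [2 0; 0 3] + [20.0000 -25.0000; -25.0000 32.5000] = [22.0000 -25.0000; -25.0000 35.5000]
BᵀPA = [-15.0000 -19.0000; 20.0000 24.2500]
K = S⁻¹·BᵀPA = [-0.2083 -0.4375; 0.4167 0.3750]
A−BK = [0.5417 -0.0625; 4.0000 0.0000]
AᵀP(A−BK) = [1.0417 0.6875; 0.6875 0.8438]
P' = Q + AᵀP(A−BK) = [2.2917 2.6875; 2.6875 4.8438]
tr(P') = 7.1354

7.1354


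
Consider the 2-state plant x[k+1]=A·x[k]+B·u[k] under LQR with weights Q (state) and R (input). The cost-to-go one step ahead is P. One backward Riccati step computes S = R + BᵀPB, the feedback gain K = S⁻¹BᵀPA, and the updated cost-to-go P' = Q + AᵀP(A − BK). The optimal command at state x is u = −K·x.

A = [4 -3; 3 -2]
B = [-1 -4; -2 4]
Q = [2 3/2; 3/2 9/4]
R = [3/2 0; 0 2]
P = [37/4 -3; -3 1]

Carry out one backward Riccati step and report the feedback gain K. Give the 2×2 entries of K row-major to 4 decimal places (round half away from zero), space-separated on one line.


BᵀP = [-3.2500 1.0000; -49.0000 16.0000]
S = R + BᵀPB = [3/2 0; 0 2] + [1.2500 17.0000; 17.0000 260.0000] = [2.7500 17.0000; 17.0000 262.0000]
BᵀPA = [-10.0000 7.7500; -148.0000 115.0000]
K = S⁻¹·BᵀPA = [-0.2410 0.1750; -0.5492 0.4276]
A−BK = [1.5620 -1.1147; 4.7149 -3.3604]
AᵀP(A−BK) = [1.3013 -0.9687; -0.9687 0.7225]
P' = Q + AᵀP(A−BK) = [3.3013 0.5313; 0.5313 2.9725]
tr(P') = 6.2738

-0.2410 0.1750 -0.5492 0.4276


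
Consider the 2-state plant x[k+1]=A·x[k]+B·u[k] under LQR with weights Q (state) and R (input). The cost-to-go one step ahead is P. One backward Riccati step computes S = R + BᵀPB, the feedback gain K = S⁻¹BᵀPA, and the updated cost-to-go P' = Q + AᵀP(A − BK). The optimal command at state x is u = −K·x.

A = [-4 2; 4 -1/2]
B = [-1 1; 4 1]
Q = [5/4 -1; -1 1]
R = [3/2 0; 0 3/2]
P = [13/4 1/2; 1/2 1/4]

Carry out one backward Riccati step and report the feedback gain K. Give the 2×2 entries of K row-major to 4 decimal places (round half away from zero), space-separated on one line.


1.1812 -0.3993 -1.8523 1.1376

BᵀP = [-1.2500 0.5000; 3.7500 0.7500]
S = R + BᵀPB = [3/2 0; 0 3/2] + [3.2500 -0.7500; -0.7500 4.5000] = [4.7500 -0.7500; -0.7500 6.0000]
BᵀPA = [7.0000 -2.7500; -12.0000 7.1250]
K = S⁻¹·BᵀPA = [1.1812 -0.3993; -1.8523 1.1376]
A−BK = [-0.9664 0.4631; 1.1275 -0.0403]
AᵀP(A−BK) = [9.5034 -5.0537; -5.0537 2.8591]
P' = Q + AᵀP(A−BK) = [10.7534 -6.0537; -6.0537 3.8591]
tr(P') = 14.6124


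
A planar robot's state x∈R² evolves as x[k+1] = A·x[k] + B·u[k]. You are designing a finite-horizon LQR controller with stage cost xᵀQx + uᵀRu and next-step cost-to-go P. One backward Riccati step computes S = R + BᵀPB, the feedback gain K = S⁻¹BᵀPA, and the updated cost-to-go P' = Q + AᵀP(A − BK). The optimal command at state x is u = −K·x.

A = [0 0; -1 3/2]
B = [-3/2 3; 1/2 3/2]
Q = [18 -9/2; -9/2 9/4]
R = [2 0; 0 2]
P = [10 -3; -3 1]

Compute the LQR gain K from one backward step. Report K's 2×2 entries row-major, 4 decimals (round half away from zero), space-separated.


BᵀP = [-16.5000 5.0000; 25.5000 -7.5000]
S = R + BᵀPB = [2 0; 0 2] + [27.2500 -42.0000; -42.0000 65.2500] = [29.2500 -42.0000; -42.0000 67.2500]
BᵀPA = [-5.0000 7.5000; 7.5000 -11.2500]
K = S⁻¹·BᵀPA = [-0.1046 0.1570; 0.0462 -0.0693]
A−BK = [-0.2955 0.4432; -1.0169 1.5254]
AᵀP(A−BK) = [0.1305 -0.1958; -0.1958 0.2936]
P' = Q + AᵀP(A−BK) = [18.1305 -4.6958; -4.6958 2.5436]
tr(P') = 20.6741

-0.1046 0.1570 0.0462 -0.0693


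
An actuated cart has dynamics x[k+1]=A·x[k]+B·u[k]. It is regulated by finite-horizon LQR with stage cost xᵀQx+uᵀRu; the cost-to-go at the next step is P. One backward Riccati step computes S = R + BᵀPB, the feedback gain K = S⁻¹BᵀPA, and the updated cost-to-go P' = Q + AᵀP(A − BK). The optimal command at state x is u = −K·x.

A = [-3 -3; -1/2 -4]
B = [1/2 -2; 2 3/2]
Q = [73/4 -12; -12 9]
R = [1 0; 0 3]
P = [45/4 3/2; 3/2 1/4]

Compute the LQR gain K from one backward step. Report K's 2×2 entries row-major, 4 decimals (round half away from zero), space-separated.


-1.2958 -1.7337 1.0651 1.1272

BᵀP = [8.6250 1.2500; -20.2500 -2.6250]
S = R + BᵀPB = [1 0; 0 3] + [6.8125 -15.3750; -15.3750 36.5625] = [7.8125 -15.3750; -15.3750 39.5625]
BᵀPA = [-26.5000 -30.8750; 62.0625 71.2500]
K = S⁻¹·BᵀPA = [-1.2958 -1.7337; 1.0651 1.1272]
A−BK = [-0.2218 0.1212; 0.4940 -2.2234]
AᵀP(A−BK) = [5.3685 6.1009; 6.1009 7.4100]
P' = Q + AᵀP(A−BK) = [23.6185 -5.8991; -5.8991 16.4100]
tr(P') = 40.0285


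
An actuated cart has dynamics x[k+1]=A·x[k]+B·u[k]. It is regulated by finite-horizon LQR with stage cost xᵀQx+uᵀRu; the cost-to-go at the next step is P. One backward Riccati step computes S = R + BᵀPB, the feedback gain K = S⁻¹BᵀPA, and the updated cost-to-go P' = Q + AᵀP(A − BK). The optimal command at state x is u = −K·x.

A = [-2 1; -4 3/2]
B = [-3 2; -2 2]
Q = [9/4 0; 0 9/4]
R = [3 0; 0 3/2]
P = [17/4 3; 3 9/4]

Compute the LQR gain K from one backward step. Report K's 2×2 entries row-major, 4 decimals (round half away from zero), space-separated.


BᵀP = [-18.7500 -13.5000; 14.5000 10.5000]
S = R + BᵀPB = [3 0; 0 3/2] + [83.2500 -64.5000; -64.5000 50.0000] = [86.2500 -64.5000; -64.5000 51.5000]
BᵀPA = [91.5000 -39.0000; -71.0000 30.2500]
K = S⁻¹·BᵀPA = [0.4714 -0.2037; -0.7883 0.3322]
A−BK = [0.9907 -0.2756; -1.4807 0.4281]
AᵀP(A−BK) = [1.9015 -0.7710; -0.7710 0.3173]
P' = Q + AᵀP(A−BK) = [4.1515 -0.7710; -0.7710 2.5673]
tr(P') = 6.7188

0.4714 -0.2037 -0.7883 0.3322


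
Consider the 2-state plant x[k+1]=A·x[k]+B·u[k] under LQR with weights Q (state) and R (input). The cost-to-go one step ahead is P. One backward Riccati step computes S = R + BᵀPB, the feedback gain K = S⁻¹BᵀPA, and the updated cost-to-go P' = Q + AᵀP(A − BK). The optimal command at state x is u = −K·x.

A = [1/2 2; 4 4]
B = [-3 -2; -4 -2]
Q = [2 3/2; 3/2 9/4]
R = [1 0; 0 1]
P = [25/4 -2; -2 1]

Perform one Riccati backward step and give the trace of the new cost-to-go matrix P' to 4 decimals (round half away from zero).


BᵀP = [-10.7500 2.0000; -8.5000 2.0000]
S = R + BᵀPB = [1 0; 0 1] + [24.2500 17.5000; 17.5000 13.0000] = [25.2500 17.5000; 17.5000 14.0000]
BᵀPA = [2.6250 -13.5000; 3.7500 -9.0000]
K = S⁻¹·BᵀPA = [-0.6111 -0.6667; 1.0317 0.1905]
A−BK = [0.7302 0.3810; 3.6190 1.7143]
AᵀP(A−BK) = [7.2976 3.2857; 3.2857 1.7143]
P' = Q + AᵀP(A−BK) = [9.2976 4.7857; 4.7857 3.9643]
tr(P') = 13.2619

13.2619


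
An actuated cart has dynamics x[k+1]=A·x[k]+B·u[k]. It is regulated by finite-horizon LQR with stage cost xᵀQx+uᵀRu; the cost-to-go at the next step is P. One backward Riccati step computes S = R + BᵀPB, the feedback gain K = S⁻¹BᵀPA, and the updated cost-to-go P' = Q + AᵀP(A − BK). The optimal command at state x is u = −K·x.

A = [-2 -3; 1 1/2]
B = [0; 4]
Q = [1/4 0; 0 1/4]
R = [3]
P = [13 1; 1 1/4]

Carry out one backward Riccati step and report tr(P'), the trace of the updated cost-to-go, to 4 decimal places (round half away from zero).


136.9196

BᵀP = [4.0000 1.0000]
S = R + BᵀPB = [3] + [4.0000] = [7.0000]
BᵀPA = [-7.0000 -11.5000]
K = S⁻¹·BᵀPA = [-1.0000 -1.6429]
A−BK = [-2.0000 -3.0000; 5.0000 7.0714]
AᵀP(A−BK) = [41.2500 62.6250; 62.6250 95.1696]
P' = Q + AᵀP(A−BK) = [41.5000 62.6250; 62.6250 95.4196]
tr(P') = 136.9196


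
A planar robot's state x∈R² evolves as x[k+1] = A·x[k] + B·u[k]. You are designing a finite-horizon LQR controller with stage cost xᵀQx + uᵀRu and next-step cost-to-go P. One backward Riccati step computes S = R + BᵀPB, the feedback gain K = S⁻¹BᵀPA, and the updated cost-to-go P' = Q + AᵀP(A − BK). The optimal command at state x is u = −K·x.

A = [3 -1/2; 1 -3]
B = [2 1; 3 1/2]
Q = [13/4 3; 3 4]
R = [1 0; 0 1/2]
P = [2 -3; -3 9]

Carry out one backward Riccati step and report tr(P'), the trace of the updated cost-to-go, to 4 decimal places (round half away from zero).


BᵀP = [-5.0000 21.0000; 0.5000 1.5000]
S = R + BᵀPB = [1 0; 0 1/2] + [53.0000 5.5000; 5.5000 1.2500] = [54.0000 5.5000; 5.5000 1.7500]
BᵀPA = [6.0000 -60.5000; 3.0000 -4.7500]
K = S⁻¹·BᵀPA = [-0.0934 -1.2412; 2.0078 1.1868]
A−BK = [1.1790 0.7957; 0.2763 0.1304]
AᵀP(A−BK) = [3.5370 2.3872; 2.3872 3.0418]
P' = Q + AᵀP(A−BK) = [6.7870 5.3872; 5.3872 7.0418]
tr(P') = 13.8288

13.8288


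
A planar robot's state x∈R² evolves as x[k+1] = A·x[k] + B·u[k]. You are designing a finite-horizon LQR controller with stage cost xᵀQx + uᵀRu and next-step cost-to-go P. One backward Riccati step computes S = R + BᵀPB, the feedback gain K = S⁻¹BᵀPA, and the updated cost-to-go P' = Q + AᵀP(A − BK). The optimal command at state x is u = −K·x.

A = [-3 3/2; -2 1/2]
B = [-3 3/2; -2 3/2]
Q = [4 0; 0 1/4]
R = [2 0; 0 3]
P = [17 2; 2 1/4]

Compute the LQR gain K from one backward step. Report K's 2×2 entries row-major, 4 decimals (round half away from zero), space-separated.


BᵀP = [-55.0000 -6.5000; 28.5000 3.3750]
S = R + BᵀPB = [2 0; 0 3] + [178.0000 -92.2500; -92.2500 47.8125] = [180.0000 -92.2500; -92.2500 50.8125]
BᵀPA = [178.0000 -85.7500; -92.2500 44.4375]
K = S⁻¹·BᵀPA = [0.8403 -0.4052; -0.2900 0.1388]
A−BK = [-0.0442 0.0760; 0.1155 -0.5187]
AᵀP(A−BK) = [1.6805 -0.8105; -0.8105 0.3940]
P' = Q + AᵀP(A−BK) = [5.6805 -0.8105; -0.8105 0.6440]
tr(P') = 6.3246

0.8403 -0.4052 -0.2900 0.1388


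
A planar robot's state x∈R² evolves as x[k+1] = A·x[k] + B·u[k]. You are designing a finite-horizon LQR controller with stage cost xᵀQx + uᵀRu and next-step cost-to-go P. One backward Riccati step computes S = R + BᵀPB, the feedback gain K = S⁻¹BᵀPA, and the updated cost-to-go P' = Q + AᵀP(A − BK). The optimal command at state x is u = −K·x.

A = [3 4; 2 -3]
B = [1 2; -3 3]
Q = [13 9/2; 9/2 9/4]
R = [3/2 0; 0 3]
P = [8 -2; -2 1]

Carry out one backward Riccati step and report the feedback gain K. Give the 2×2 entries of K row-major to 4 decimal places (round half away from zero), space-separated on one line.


BᵀP = [14.0000 -5.0000; 10.0000 -1.0000]
S = R + BᵀPB = [3/2 0; 0 3] + [29.0000 13.0000; 13.0000 17.0000] = [30.5000 13.0000; 13.0000 20.0000]
BᵀPA = [32.0000 71.0000; 28.0000 43.0000]
K = S⁻¹·BᵀPA = [0.6259 1.9524; 0.9932 0.8810]
A−BK = [0.3878 0.2857; 0.8980 0.2143]
AᵀP(A−BK) = [4.1633 4.8571; 4.8571 8.5000]
P' = Q + AᵀP(A−BK) = [17.1633 9.3571; 9.3571 10.7500]
tr(P') = 27.9133

0.6259 1.9524 0.9932 0.8810


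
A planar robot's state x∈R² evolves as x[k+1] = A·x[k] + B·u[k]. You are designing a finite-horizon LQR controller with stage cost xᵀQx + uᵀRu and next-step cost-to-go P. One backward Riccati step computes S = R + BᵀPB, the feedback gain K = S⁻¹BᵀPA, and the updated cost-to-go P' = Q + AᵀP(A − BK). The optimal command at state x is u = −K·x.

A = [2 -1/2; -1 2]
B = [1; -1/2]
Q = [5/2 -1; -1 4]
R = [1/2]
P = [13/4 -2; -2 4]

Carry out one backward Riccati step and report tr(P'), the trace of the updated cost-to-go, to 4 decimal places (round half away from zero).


13.9769

BᵀP = [4.2500 -4.0000]
S = R + BᵀPB = [1/2] + [6.2500] = [6.7500]
BᵀPA = [12.5000 -10.1250]
K = S⁻¹·BᵀPA = [1.8519 -1.5000]
A−BK = [0.1481 1.0000; -0.0741 1.2500]
AᵀP(A−BK) = [1.8519 -1.5000; -1.5000 5.6250]
P' = Q + AᵀP(A−BK) = [4.3519 -2.5000; -2.5000 9.6250]
tr(P') = 13.9769


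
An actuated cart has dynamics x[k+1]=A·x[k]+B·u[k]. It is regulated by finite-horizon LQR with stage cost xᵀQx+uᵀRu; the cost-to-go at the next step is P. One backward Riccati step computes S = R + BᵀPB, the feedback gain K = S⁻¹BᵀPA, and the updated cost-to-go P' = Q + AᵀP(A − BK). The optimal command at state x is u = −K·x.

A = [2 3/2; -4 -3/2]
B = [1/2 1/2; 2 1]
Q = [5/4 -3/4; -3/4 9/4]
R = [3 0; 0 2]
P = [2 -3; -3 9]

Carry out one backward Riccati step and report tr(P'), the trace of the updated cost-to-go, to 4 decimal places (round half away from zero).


36.1683

BᵀP = [-5.0000 16.5000; -2.0000 7.5000]
S = R + BᵀPB = [3 0; 0 2] + [30.5000 14.0000; 14.0000 6.5000] = [33.5000 14.0000; 14.0000 8.5000]
BᵀPA = [-76.0000 -32.2500; -34.0000 -14.2500]
K = S⁻¹·BᵀPA = [-1.9155 -0.8408; -0.8451 -0.2915]
A−BK = [3.3803 2.0662; 0.6761 0.4732]
AᵀP(A−BK) = [25.6901 13.1831; 13.1831 6.9782]
P' = Q + AᵀP(A−BK) = [26.9401 12.4331; 12.4331 9.2282]
tr(P') = 36.1683
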